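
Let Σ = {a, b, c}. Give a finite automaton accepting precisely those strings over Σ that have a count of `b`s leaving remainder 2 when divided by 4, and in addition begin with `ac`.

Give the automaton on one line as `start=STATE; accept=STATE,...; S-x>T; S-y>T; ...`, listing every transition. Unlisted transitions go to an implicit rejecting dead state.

start=q0; accept=q8; q0-a>q1; q0-b>q2; q0-c>q3; q1-a>q3; q1-b>q2; q1-c>q4; q2-a>q2; q2-b>q5; q2-c>q2; q3-a>q3; q3-b>q2; q3-c>q3; q4-a>q4; q4-b>q6; q4-c>q4; q5-a>q5; q5-b>q7; q5-c>q5; q6-a>q6; q6-b>q8; q6-c>q6; q7-a>q7; q7-b>q3; q7-c>q7; q8-a>q8; q8-b>q9; q8-c>q8; q9-a>q9; q9-b>q4; q9-c>q9

Run two small machines in parallel and take their product. One (4 states) tracks the count of `b`s modulo 4; the other (4 states) tracks whether the input so far still matches the prefix `ac`. Each combined state is a pair, one component from each; accept when both components accept.
        a   b   c  
>  q0   q1  q2  q3 
   q1   q3  q2  q4 
   q2   q2  q5  q2 
   q3   q3  q2  q3 
   q4   q4  q6  q4 
   q5   q5  q7  q5 
   q6   q6  q8  q6 
   q7   q7  q3  q7 
 * q8   q8  q9  q8 
   q9   q9  q4  q9 
(> = start, * = accepting)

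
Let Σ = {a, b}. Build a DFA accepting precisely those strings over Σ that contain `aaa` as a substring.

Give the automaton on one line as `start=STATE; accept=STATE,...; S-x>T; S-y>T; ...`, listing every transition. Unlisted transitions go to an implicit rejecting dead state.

States q0..q2 record the length of the longest prefix of `aaa` that matches the current input suffix. Reaching q3 means `aaa` has been seen, and we stay there forever. Accept from q3.
With 4 states:
        a   b  
>  q0   q1  q0 
   q1   q2  q0 
   q2   q3  q0 
 * q3   q3  q3 
(> = start, * = accepting)

start=q0; accept=q3; q0-a>q1; q0-b>q0; q1-a>q2; q1-b>q0; q2-a>q3; q2-b>q0; q3-a>q3; q3-b>q3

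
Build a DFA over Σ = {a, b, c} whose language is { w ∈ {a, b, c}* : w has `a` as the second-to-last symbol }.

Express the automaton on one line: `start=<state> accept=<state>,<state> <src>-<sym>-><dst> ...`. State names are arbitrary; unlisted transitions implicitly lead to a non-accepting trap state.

A DFA must remember the last 2 symbols (since which symbol is second-to-last isn't known until the input ends). Use one state per possible window of the last ≤2 symbols; accept from those whose window starts with `a`.
13 states suffice.
          a    b    c  
>  S0     S1   S2   S3 
   S1     S4   S5   S6 
   S2     S7   S8   S9 
   S3    S10  S11  S12 
 * S4     S4   S5   S6 
 * S5     S7   S8   S9 
 * S6    S10  S11  S12 
   S7     S4   S5   S6 
   S8     S7   S8   S9 
   S9    S10  S11  S12 
   S10    S4   S5   S6 
   S11    S7   S8   S9 
   S12   S10  S11  S12 
(> = start, * = accepting)

start=S0 accept=S4,S5,S6 S0-a->S1 S0-b->S2 S0-c->S3 S1-a->S4 S1-b->S5 S1-c->S6 S2-a->S7 S2-b->S8 S2-c->S9 S3-a->S10 S3-b->S11 S3-c->S12 S4-a->S4 S4-b->S5 S4-c->S6 S5-a->S7 S5-b->S8 S5-c->S9 S6-a->S10 S6-b->S11 S6-c->S12 S7-a->S4 S7-b->S5 S7-c->S6 S8-a->S7 S8-b->S8 S8-c->S9 S9-a->S10 S9-b->S11 S9-c->S12 S10-a->S4 S10-b->S5 S10-c->S6 S11-a->S7 S11-b->S8 S11-c->S9 S12-a->S10 S12-b->S11 S12-c->S12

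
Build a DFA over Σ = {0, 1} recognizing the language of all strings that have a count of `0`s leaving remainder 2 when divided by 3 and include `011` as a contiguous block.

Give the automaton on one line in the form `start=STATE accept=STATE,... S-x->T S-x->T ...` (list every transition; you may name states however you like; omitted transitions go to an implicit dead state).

start=q0 accept=q8 q0-0->q1 q0-1->q0 q1-0->q2 q1-1->q3 q2-0->q4 q2-1->q5 q3-0->q2 q3-1->q6 q4-0->q1 q4-1->q7 q5-0->q4 q5-1->q8 q6-0->q8 q6-1->q6 q7-0->q1 q7-1->q9 q8-0->q9 q8-1->q8 q9-0->q6 q9-1->q9

Handle the two conditions separately and then intersect. One (3 states) tracks the count of `0`s modulo 3; the other (4 states) tracks whether and how much of `011` has been seen. Each combined state is a pair, one component from each; accept when both components accept.
        0   1  
>  q0   q1  q0 
   q1   q2  q3 
   q2   q4  q5 
   q3   q2  q6 
   q4   q1  q7 
   q5   q4  q8 
   q6   q8  q6 
   q7   q1  q9 
 * q8   q9  q8 
   q9   q6  q9 
(> = start, * = accepting)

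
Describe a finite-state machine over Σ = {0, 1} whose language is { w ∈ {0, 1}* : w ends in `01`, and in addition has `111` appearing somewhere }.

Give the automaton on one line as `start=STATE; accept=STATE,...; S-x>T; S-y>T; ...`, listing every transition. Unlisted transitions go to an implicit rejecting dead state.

Run two small machines in parallel and take their product. One (3 states) tracks how much of the suffix `01` has currently been matched; the other (4 states) tracks whether and how much of `111` has been seen. Each combined state is a pair, one component from each; accept when both components accept. Minimizing collapses redundant product states.
6 states suffice.
        0   1  
>  q0   q0  q1 
   q1   q0  q2 
   q2   q0  q3 
   q3   q4  q3 
   q4   q4  q5 
 * q5   q4  q3 
(> = start, * = accepting)

start=q0; accept=q5; q0-0>q0; q0-1>q1; q1-0>q0; q1-1>q2; q2-0>q0; q2-1>q3; q3-0>q4; q3-1>q3; q4-0>q4; q4-1>q5; q5-0>q4; q5-1>q3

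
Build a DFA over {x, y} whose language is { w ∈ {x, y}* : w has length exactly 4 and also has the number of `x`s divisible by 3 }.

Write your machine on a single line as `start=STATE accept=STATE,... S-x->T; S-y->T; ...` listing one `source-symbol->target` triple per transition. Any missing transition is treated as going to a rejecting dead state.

start=q0; accept=q9; q0-x->q1; q0-y->q2; q1-x->q3; q1-y->q4; q2-x->q4; q2-y->q5; q3-x->q6; q3-y->q7; q4-x->q7; q4-y->q8; q5-x->q8; q5-y->q6; q6-x->q8; q6-y->q9; q7-x->q9; q7-y->q8; q8-x->q8; q8-y->q8; q9-x->q8; q9-y->q8

Build one automaton per condition and run them in lockstep. The first has 6 states tracking the input length, saturating at 5; the second has 3 states tracking the count of `x`s modulo 3. A product state is a pair (one from each), accepting exactly when both do. After merging equivalent states the machine shrinks.
A 10-state machine:
        x   y  
>  q0   q1  q2 
   q1   q3  q4 
   q2   q4  q5 
   q3   q6  q7 
   q4   q7  q8 
   q5   q8  q6 
   q6   q8  q9 
   q7   q9  q8 
   q8   q8  q8 
 * q9   q8  q8 
(> = start, * = accepting)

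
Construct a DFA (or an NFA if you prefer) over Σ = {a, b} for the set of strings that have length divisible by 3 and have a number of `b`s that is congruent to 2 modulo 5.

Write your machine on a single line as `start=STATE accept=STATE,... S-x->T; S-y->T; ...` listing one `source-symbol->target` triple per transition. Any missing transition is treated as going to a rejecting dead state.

start=s0; accept=s7; s0-a->s1; s0-b->s2; s1-a->s3; s1-b->s4; s2-a->s4; s2-b->s5; s3-a->s0; s3-b->s6; s4-a->s6; s4-b->s7; s5-a->s7; s5-b->s8; s6-a->s2; s6-b->s9; s7-a->s9; s7-b->s10; s8-a->s10; s8-b->s11; s9-a->s5; s9-b->s12; s10-a->s12; s10-b->s13; s11-a->s13; s11-b->s3; s12-a->s8; s12-b->s14; s13-a->s14; s13-b->s0; s14-a->s11; s14-b->s1

Handle the two conditions separately and then intersect. One (3 states) tracks the input length modulo 3; the other (5 states) tracks the count of `b`s modulo 5. Each combined state is a pair, one component from each; accept when both components accept.
          a    b  
>  s0     s1   s2 
   s1     s3   s4 
   s2     s4   s5 
   s3     s0   s6 
   s4     s6   s7 
   s5     s7   s8 
   s6     s2   s9 
 * s7     s9  s10 
   s8    s10  s11 
   s9     s5  s12 
   s10   s12  s13 
   s11   s13   s3 
   s12    s8  s14 
   s13   s14   s0 
   s14   s11   s1 
(> = start, * = accepting)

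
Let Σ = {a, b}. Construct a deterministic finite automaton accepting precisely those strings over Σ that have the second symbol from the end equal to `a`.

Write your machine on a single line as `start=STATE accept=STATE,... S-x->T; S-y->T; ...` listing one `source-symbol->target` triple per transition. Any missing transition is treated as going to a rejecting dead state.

start=q0; accept=q3,q4; q0-a->q1; q0-b->q2; q1-a->q3; q1-b->q4; q2-a->q5; q2-b->q6; q3-a->q3; q3-b->q4; q4-a->q5; q4-b->q6; q5-a->q3; q5-b->q4; q6-a->q5; q6-b->q6

A DFA must remember the last 2 symbols (since which symbol is second-to-last isn't known until the input ends). Use one state per possible window of the last ≤2 symbols; accept from those whose window starts with `a`.
A 7-state machine:
        a   b  
>  q0   q1  q2 
   q1   q3  q4 
   q2   q5  q6 
 * q3   q3  q4 
 * q4   q5  q6 
   q5   q3  q4 
   q6   q5  q6 
(> = start, * = accepting)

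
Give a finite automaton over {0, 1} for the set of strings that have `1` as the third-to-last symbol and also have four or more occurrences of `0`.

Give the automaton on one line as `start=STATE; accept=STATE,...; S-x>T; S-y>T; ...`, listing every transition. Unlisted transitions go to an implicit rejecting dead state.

start=q0; accept=q11,q13,q14,q15; q0-0>q1; q0-1>q0; q1-0>q2; q1-1>q1; q2-0>q3; q2-1>q4; q3-0>q5; q3-1>q6; q4-0>q7; q4-1>q4; q5-0>q5; q5-1>q8; q6-0>q9; q6-1>q10; q7-0>q11; q7-1>q6; q8-0>q9; q8-1>q12; q9-0>q11; q9-1>q13; q10-0>q14; q10-1>q10; q11-0>q5; q11-1>q8; q12-0>q14; q12-1>q15; q13-0>q9; q13-1>q12; q14-0>q11; q14-1>q13; q15-0>q14; q15-1>q15

Handle the two conditions separately and then intersect. The first has 15 states tracking the last 3 symbols read; the second has 6 states tracking the count of `0`s, saturating at 5. A product state is a pair (one from each), accepting exactly when both do. After merging equivalent states the machine shrinks.
A 16-state machine:
          0    1  
>  q0     q1   q0 
   q1     q2   q1 
   q2     q3   q4 
   q3     q5   q6 
   q4     q7   q4 
   q5     q5   q8 
   q6     q9  q10 
   q7    q11   q6 
   q8     q9  q12 
   q9    q11  q13 
   q10   q14  q10 
 * q11    q5   q8 
   q12   q14  q15 
 * q13    q9  q12 
 * q14   q11  q13 
 * q15   q14  q15 
(> = start, * = accepting)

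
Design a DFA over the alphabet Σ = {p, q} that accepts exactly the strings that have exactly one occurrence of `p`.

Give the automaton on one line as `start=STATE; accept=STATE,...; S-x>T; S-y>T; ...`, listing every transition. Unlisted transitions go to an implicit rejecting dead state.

Only the number of `p`s matters, and only up to 2. Make a chain A → B → C advanced by each `p` (with C absorbing); every other symbol self-loops. The accepting set is {B}.
With 3 states:
       p  q 
>  A   B  A 
 * B   C  B 
   C   C  C 
(> = start, * = accepting)

start=A; accept=B; A-p>B; A-q>A; B-p>C; B-q>B; C-p>C; C-q>C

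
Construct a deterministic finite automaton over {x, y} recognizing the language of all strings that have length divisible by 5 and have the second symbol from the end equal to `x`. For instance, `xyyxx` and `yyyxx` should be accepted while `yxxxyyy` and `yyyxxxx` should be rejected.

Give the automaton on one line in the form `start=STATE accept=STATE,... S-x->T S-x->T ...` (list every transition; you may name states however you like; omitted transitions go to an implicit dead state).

Build one automaton per condition and run them in lockstep. The first has 5 states tracking the input length modulo 5; the second has 7 states tracking the last 2 symbols read. A product state is a pair (one from each), accepting exactly when both do. After merging equivalent states the machine shrinks.
A 7-state machine:
        x   y  
>  s0   s1  s1 
   s1   s2  s2 
   s2   s3  s3 
   s3   s4  s5 
   s4   s6  s6 
   s5   s0  s0 
 * s6   s1  s1 
(> = start, * = accepting)

start=s0 accept=s6 s0-x->s1 s0-y->s1 s1-x->s2 s1-y->s2 s2-x->s3 s2-y->s3 s3-x->s4 s3-y->s5 s4-x->s6 s4-y->s6 s5-x->s0 s5-y->s0 s6-x->s1 s6-y->s1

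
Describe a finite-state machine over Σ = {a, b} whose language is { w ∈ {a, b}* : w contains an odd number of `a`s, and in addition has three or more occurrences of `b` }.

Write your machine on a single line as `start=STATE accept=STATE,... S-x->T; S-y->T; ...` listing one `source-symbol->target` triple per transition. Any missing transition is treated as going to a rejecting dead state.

start=s0; accept=s7,s9; s0-a->s1; s0-b->s2; s1-a->s0; s1-b->s3; s2-a->s3; s2-b->s4; s3-a->s2; s3-b->s5; s4-a->s5; s4-b->s6; s5-a->s4; s5-b->s7; s6-a->s7; s6-b->s8; s7-a->s6; s7-b->s9; s8-a->s9; s8-b->s8; s9-a->s8; s9-b->s9

Build one automaton per condition and run them in lockstep. The first has 2 states tracking the count of `a`s modulo 2; the second has 5 states tracking the count of `b`s, saturating at 4. A product state is a pair (one from each), accepting exactly when both do.
10 states suffice.
        a   b  
>  s0   s1  s2 
   s1   s0  s3 
   s2   s3  s4 
   s3   s2  s5 
   s4   s5  s6 
   s5   s4  s7 
   s6   s7  s8 
 * s7   s6  s9 
   s8   s9  s8 
 * s9   s8  s9 
(> = start, * = accepting)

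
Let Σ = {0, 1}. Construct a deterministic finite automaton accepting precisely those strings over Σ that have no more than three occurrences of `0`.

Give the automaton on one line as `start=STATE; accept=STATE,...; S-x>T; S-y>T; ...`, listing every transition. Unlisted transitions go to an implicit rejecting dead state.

start=q0; accept=q0,q1,q2,q3; q0-0>q1; q0-1>q0; q1-0>q2; q1-1>q1; q2-0>q3; q2-1>q2; q3-0>q4; q3-1>q3; q4-0>q4; q4-1>q4

Only the number of `0`s matters, and only up to 4. Make a chain q0 → q1 → q2 → q3 → q4 advanced by each `0` (with q4 absorbing); every other symbol self-loops. The accepting set is {q0, q1, q2, q3}.
        0   1  
>* q0   q1  q0 
 * q1   q2  q1 
 * q2   q3  q2 
 * q3   q4  q3 
   q4   q4  q4 
(> = start, * = accepting)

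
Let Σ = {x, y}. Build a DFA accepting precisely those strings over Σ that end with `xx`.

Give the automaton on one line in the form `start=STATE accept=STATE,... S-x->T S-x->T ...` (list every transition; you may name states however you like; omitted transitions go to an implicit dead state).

start=s0 accept=s2 s0-x->s1 s0-y->s0 s1-x->s2 s1-y->s0 s2-x->s2 s2-y->s0

Let each state record the length of the longest suffix of the input read so far that is also a prefix of `xx`. s1 means the last symbol is `x`; s2 means the last 2 symbols are `xx`. Accept only at s2, where the string currently ends in `xx`.
With 3 states:
        x   y  
>  s0   s1  s0 
   s1   s2  s0 
 * s2   s2  s0 
(> = start, * = accepting)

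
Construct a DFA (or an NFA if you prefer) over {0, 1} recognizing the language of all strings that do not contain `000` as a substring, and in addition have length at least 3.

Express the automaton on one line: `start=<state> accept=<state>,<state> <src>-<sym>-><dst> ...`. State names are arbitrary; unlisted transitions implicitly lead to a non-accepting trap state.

start=S0 accept=S7,S8,S9 S0-0->S1 S0-1->S2 S1-0->S3 S1-1->S4 S2-0->S5 S2-1->S4 S3-0->S6 S3-1->S7 S4-0->S8 S4-1->S7 S5-0->S9 S5-1->S7 S6-0->S6 S6-1->S6 S7-0->S8 S7-1->S7 S8-0->S9 S8-1->S7 S9-0->S6 S9-1->S7

Handle the two conditions separately and then intersect. One (4 states) tracks partial matches of the forbidden pattern `000`; the other (5 states) tracks the input length, saturating at 4. Each combined state is a pair, one component from each; accept when both components accept. Minimizing collapses redundant product states.
        0   1  
>  S0   S1  S2 
   S1   S3  S4 
   S2   S5  S4 
   S3   S6  S7 
   S4   S8  S7 
   S5   S9  S7 
   S6   S6  S6 
 * S7   S8  S7 
 * S8   S9  S7 
 * S9   S6  S7 
(> = start, * = accepting)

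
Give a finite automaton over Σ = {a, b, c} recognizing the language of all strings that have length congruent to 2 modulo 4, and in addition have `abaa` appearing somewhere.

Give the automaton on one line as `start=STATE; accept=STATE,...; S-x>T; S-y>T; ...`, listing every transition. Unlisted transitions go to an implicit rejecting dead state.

start=q0; accept=q18; q0-a>q1; q0-b>q2; q0-c>q2; q1-a>q3; q1-b>q4; q1-c>q5; q2-a>q3; q2-b>q5; q2-c>q5; q3-a>q6; q3-b>q7; q3-c>q8; q4-a>q9; q4-b>q8; q4-c>q8; q5-a>q6; q5-b>q8; q5-c>q8; q6-a>q10; q6-b>q11; q6-c>q0; q7-a>q12; q7-b>q0; q7-c>q0; q8-a>q10; q8-b>q0; q8-c>q0; q9-a>q13; q9-b>q11; q9-c>q0; q10-a>q1; q10-b>q14; q10-c>q2; q11-a>q15; q11-b>q2; q11-c>q2; q12-a>q16; q12-b>q14; q12-c>q2; q13-a>q16; q13-b>q16; q13-c>q16; q14-a>q17; q14-b>q5; q14-c>q5; q15-a>q18; q15-b>q4; q15-c>q5; q16-a>q18; q16-b>q18; q16-c>q18; q17-a>q19; q17-b>q7; q17-c>q8; q18-a>q19; q18-b>q19; q18-c>q19; q19-a>q13; q19-b>q13; q19-c>q13

Handle the two conditions separately and then intersect. One (4 states) tracks the input length modulo 4; the other (5 states) tracks whether and how much of `abaa` has been seen. Each combined state is a pair, one component from each; accept when both components accept.
20 states suffice.
          a    b    c  
>  q0     q1   q2   q2 
   q1     q3   q4   q5 
   q2     q3   q5   q5 
   q3     q6   q7   q8 
   q4     q9   q8   q8 
   q5     q6   q8   q8 
   q6    q10  q11   q0 
   q7    q12   q0   q0 
   q8    q10   q0   q0 
   q9    q13  q11   q0 
   q10    q1  q14   q2 
   q11   q15   q2   q2 
   q12   q16  q14   q2 
   q13   q16  q16  q16 
   q14   q17   q5   q5 
   q15   q18   q4   q5 
   q16   q18  q18  q18 
   q17   q19   q7   q8 
 * q18   q19  q19  q19 
   q19   q13  q13  q13 
(> = start, * = accepting)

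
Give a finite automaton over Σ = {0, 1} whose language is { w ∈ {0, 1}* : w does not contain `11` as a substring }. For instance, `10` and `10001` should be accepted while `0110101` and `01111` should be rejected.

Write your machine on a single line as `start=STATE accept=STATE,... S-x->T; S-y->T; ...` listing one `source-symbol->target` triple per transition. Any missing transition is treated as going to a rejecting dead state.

start=S0; accept=S0,S1; S0-0->S0; S0-1->S1; S1-0->S0; S1-1->S2; S2-0->S2; S2-1->S2

Track partial matches of the forbidden pattern `11`. State S2 is a dead state reached once `11` has occurred; every other state accepts. S0 means no part of `11` is currently matched.
With 3 states:
        0   1  
>* S0   S0  S1 
 * S1   S0  S2 
   S2   S2  S2 
(> = start, * = accepting)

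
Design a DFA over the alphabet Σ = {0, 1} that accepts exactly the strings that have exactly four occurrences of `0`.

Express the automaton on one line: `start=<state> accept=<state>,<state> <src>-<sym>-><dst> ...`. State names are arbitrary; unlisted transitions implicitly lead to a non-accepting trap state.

Count `0`s, saturating at 5: states q0 through q4 mean 0 through 4 `0`s seen; q5 means more than 4. Each `0` increments (capped at q5); other symbols loop. Accept from {q4}.
6 states suffice.
        0   1  
>  q0   q1  q0 
   q1   q2  q1 
   q2   q3  q2 
   q3   q4  q3 
 * q4   q5  q4 
   q5   q5  q5 
(> = start, * = accepting)

start=q0 accept=q4 q0-0->q1 q0-1->q0 q1-0->q2 q1-1->q1 q2-0->q3 q2-1->q2 q3-0->q4 q3-1->q3 q4-0->q5 q4-1->q4 q5-0->q5 q5-1->q5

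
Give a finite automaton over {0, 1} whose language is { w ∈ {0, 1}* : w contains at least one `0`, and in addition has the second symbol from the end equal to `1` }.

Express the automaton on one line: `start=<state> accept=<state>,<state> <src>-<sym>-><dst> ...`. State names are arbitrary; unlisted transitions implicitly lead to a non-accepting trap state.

Run two small machines in parallel and take their product. The first has 3 states tracking the count of `0`s, saturating at 2; the second has 7 states tracking the last 2 symbols read. A product state is a pair (one from each), accepting exactly when both do. Equivalent product states are then merged.
A 6-state machine:
        0   1  
>  s0   s1  s2 
   s1   s1  s3 
   s2   s4  s2 
   s3   s4  s5 
 * s4   s1  s3 
 * s5   s4  s5 
(> = start, * = accepting)

start=s0 accept=s4,s5 s0-0->s1 s0-1->s2 s1-0->s1 s1-1->s3 s2-0->s4 s2-1->s2 s3-0->s4 s3-1->s5 s4-0->s1 s4-1->s3 s5-0->s4 s5-1->s5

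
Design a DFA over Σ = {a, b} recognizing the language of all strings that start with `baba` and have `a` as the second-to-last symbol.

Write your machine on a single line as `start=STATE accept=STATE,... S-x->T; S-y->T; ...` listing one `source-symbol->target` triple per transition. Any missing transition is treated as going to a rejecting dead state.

Handle the two conditions separately and then intersect. One (6 states) tracks whether the input so far still matches the prefix `baba`; the other (7 states) tracks the last 2 symbols read. Each combined state is a pair, one component from each; accept when both components accept.
13 states suffice.
          a    b  
>  q0     q1   q2 
   q1     q3   q4 
   q2     q5   q6 
   q3     q3   q4 
   q4     q7   q6 
   q5     q3   q8 
   q6     q7   q6 
   q7     q3   q4 
   q8     q9   q6 
   q9    q10  q11 
 * q10   q10  q11 
 * q11    q9  q12 
   q12    q9  q12 
(> = start, * = accepting)

start=q0; accept=q10,q11; q0-a->q1; q0-b->q2; q1-a->q3; q1-b->q4; q2-a->q5; q2-b->q6; q3-a->q3; q3-b->q4; q4-a->q7; q4-b->q6; q5-a->q3; q5-b->q8; q6-a->q7; q6-b->q6; q7-a->q3; q7-b->q4; q8-a->q9; q8-b->q6; q9-a->q10; q9-b->q11; q10-a->q10; q10-b->q11; q11-a->q9; q11-b->q12; q12-a->q9; q12-b->q12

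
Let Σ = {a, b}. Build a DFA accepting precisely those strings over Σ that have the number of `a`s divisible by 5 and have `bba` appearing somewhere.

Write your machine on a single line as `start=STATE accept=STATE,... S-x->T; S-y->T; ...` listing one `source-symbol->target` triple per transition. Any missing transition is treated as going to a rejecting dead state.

Handle the two conditions separately and then intersect. One (5 states) tracks the count of `a`s modulo 5; the other (4 states) tracks whether and how much of `bba` has been seen. Each combined state is a pair, one component from each; accept when both components accept. After merging equivalent states the machine shrinks.
          a    b  
>  q0     q1   q2 
   q1     q3   q4 
   q2     q1   q5 
   q3     q6   q7 
   q4     q3   q8 
   q5     q8   q5 
   q6     q9  q10 
   q7     q6  q11 
   q8    q11   q8 
   q9     q0  q12 
   q10    q9  q13 
   q11   q13  q11 
   q12    q0  q14 
   q13   q14  q13 
   q14   q15  q14 
 * q15    q8  q15 
(> = start, * = accepting)

start=q0; accept=q15; q0-a->q1; q0-b->q2; q1-a->q3; q1-b->q4; q2-a->q1; q2-b->q5; q3-a->q6; q3-b->q7; q4-a->q3; q4-b->q8; q5-a->q8; q5-b->q5; q6-a->q9; q6-b->q10; q7-a->q6; q7-b->q11; q8-a->q11; q8-b->q8; q9-a->q0; q9-b->q12; q10-a->q9; q10-b->q13; q11-a->q13; q11-b->q11; q12-a->q0; q12-b->q14; q13-a->q14; q13-b->q13; q14-a->q15; q14-b->q14; q15-a->q8; q15-b->q15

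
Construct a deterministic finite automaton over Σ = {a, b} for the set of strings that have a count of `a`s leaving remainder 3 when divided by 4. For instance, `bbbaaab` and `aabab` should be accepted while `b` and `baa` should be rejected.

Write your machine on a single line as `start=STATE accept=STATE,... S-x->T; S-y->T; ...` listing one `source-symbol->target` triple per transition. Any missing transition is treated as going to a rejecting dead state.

The only thing that matters is how many `a`s have appeared, reduced mod 4. Use one state per residue: q0 for 0, …, q3 for 3. Reading `a` moves to the next residue; anything else stays put. q3 is accepting.
        a   b  
>  q0   q1  q0 
   q1   q2  q1 
   q2   q3  q2 
 * q3   q0  q3 
(> = start, * = accepting)

start=q0; accept=q3; q0-a->q1; q0-b->q0; q1-a->q2; q1-b->q1; q2-a->q3; q2-b->q2; q3-a->q0; q3-b->q3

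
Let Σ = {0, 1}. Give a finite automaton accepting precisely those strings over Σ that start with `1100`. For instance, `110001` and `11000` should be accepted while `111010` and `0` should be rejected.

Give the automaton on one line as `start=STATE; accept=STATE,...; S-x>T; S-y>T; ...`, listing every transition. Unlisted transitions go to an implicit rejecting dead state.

Walk along `1100` while the input agrees: from q0 take `1` to q1, and so on. Any deviation drops to the rejecting sink q5. Once q4 is reached the prefix is confirmed and every continuation is accepted.
6 states suffice.
        0   1  
>  q0   q5  q1 
   q1   q5  q2 
   q2   q3  q5 
   q3   q4  q5 
 * q4   q4  q4 
   q5   q5  q5 
(> = start, * = accepting)

start=q0; accept=q4; q0-0>q5; q0-1>q1; q1-0>q5; q1-1>q2; q2-0>q3; q2-1>q5; q3-0>q4; q3-1>q5; q4-0>q4; q4-1>q4; q5-0>q5; q5-1>q5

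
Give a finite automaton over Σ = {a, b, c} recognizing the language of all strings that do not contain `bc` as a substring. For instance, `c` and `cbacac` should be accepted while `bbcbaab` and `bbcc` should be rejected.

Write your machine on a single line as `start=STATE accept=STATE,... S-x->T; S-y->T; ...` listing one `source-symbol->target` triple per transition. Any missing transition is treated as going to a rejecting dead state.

start=q0; accept=q0,q1; q0-a->q0; q0-b->q1; q0-c->q0; q1-a->q0; q1-b->q1; q1-c->q2; q2-a->q2; q2-b->q2; q2-c->q2

This is the complement of 'contains `bc`'. Use the same substring-matching states — q0 through q2 holding how much of `bc` has just been matched — but flip the accepting set: everything except the trap q2 accepts.
With 3 states:
        a   b   c  
>* q0   q0  q1  q0 
 * q1   q0  q1  q2 
   q2   q2  q2  q2 
(> = start, * = accepting)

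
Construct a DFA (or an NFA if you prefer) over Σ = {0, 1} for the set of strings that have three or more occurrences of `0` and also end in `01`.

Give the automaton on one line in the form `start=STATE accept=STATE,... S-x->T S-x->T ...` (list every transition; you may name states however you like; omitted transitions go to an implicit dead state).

Build one automaton per condition and run them in lockstep. One (5 states) tracks the count of `0`s, saturating at 4; the other (3 states) tracks how much of the suffix `01` has currently been matched. Each combined state is a pair, one component from each; accept when both components accept.
With 13 states:
          0    1  
>  q0     q1   q0 
   q1     q2   q3 
   q2     q4   q5 
   q3     q2   q6 
   q4     q7   q8 
   q5     q4   q9 
   q6     q2   q6 
   q7     q7  q10 
 * q8     q7  q11 
   q9     q4   q9 
 * q10    q7  q12 
   q11    q7  q11 
   q12    q7  q12 
(> = start, * = accepting)

start=q0 accept=q8,q10 q0-0->q1 q0-1->q0 q1-0->q2 q1-1->q3 q2-0->q4 q2-1->q5 q3-0->q2 q3-1->q6 q4-0->q7 q4-1->q8 q5-0->q4 q5-1->q9 q6-0->q2 q6-1->q6 q7-0->q7 q7-1->q10 q8-0->q7 q8-1->q11 q9-0->q4 q9-1->q9 q10-0->q7 q10-1->q12 q11-0->q7 q11-1->q11 q12-0->q7 q12-1->q12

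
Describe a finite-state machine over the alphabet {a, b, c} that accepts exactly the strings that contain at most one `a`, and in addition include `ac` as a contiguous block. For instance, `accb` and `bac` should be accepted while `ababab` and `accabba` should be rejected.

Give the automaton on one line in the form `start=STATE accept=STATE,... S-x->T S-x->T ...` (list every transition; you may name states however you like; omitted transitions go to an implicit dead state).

start=q0 accept=q3 q0-a->q1 q0-b->q0 q0-c->q0 q1-a->q2 q1-b->q2 q1-c->q3 q2-a->q2 q2-b->q2 q2-c->q2 q3-a->q2 q3-b->q3 q3-c->q3

Handle the two conditions separately and then intersect. One (3 states) tracks the count of `a`s, saturating at 2; the other (3 states) tracks whether and how much of `ac` has been seen. Each combined state is a pair, one component from each; accept when both components accept. Minimizing collapses redundant product states.
With 4 states:
        a   b   c  
>  q0   q1  q0  q0 
   q1   q2  q2  q3 
   q2   q2  q2  q2 
 * q3   q2  q3  q3 
(> = start, * = accepting)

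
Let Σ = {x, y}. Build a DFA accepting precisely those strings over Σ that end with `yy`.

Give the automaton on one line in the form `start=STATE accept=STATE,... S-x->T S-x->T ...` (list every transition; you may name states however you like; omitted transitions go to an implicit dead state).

Remember how much of `yy` the current input suffix matches. State q0 means no match yet; q1 means the last symbol is `y`; q2 means the last 2 symbols are `yy`. Only q2 accepts. On a mismatch, fall back to the longest proper suffix that is still a prefix of `yy`.
A 3-state machine:
        x   y  
>  q0   q0  q1 
   q1   q0  q2 
 * q2   q0  q2 
(> = start, * = accepting)

start=q0 accept=q2 q0-x->q0 q0-y->q1 q1-x->q0 q1-y->q2 q2-x->q0 q2-y->q2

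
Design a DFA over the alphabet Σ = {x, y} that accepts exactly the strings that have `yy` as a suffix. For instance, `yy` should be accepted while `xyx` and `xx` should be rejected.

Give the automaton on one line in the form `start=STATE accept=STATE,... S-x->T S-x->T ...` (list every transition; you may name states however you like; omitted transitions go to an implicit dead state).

Let each state record the length of the longest suffix of the input read so far that is also a prefix of `yy`. q1 means the last symbol is `y`; q2 means the last 2 symbols are `yy`. Accept only at q2, where the string currently ends in `yy`.
        x   y  
>  q0   q0  q1 
   q1   q0  q2 
 * q2   q0  q2 
(> = start, * = accepting)

start=q0 accept=q2 q0-x->q0 q0-y->q1 q1-x->q0 q1-y->q2 q2-x->q0 q2-y->q2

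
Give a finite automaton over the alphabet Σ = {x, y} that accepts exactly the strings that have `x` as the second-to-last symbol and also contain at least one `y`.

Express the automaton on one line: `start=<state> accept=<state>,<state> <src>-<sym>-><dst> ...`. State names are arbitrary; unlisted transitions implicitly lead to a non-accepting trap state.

start=A accept=D,F A-x->B A-y->C B-x->B B-y->D C-x->E C-y->C D-x->E D-y->C E-x->F E-y->D F-x->F F-y->D

Handle the two conditions separately and then intersect. One (7 states) tracks the last 2 symbols read; the other (3 states) tracks the count of `y`s, saturating at 2. Each combined state is a pair, one component from each; accept when both components accept. Minimizing collapses redundant product states.
6 states suffice.
       x  y 
>  A   B  C 
   B   B  D 
   C   E  C 
 * D   E  C 
   E   F  D 
 * F   F  D 
(> = start, * = accepting)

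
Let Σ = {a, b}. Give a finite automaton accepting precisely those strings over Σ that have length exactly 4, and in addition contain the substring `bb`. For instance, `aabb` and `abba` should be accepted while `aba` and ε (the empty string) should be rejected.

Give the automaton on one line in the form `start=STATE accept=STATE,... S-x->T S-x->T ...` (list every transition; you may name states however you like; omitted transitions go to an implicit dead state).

start=q0 accept=q9 q0-a->q1 q0-b->q2 q1-a->q3 q1-b->q4 q2-a->q3 q2-b->q5 q3-a->q6 q3-b->q7 q4-a->q6 q4-b->q8 q5-a->q8 q5-b->q8 q6-a->q6 q6-b->q6 q7-a->q6 q7-b->q9 q8-a->q9 q8-b->q9 q9-a->q6 q9-b->q6

Run two small machines in parallel and take their product. One (6 states) tracks the input length, saturating at 5; the other (3 states) tracks whether and how much of `bb` has been seen. Each combined state is a pair, one component from each; accept when both components accept. Equivalent product states are then merged.
10 states suffice.
        a   b  
>  q0   q1  q2 
   q1   q3  q4 
   q2   q3  q5 
   q3   q6  q7 
   q4   q6  q8 
   q5   q8  q8 
   q6   q6  q6 
   q7   q6  q9 
   q8   q9  q9 
 * q9   q6  q6 
(> = start, * = accepting)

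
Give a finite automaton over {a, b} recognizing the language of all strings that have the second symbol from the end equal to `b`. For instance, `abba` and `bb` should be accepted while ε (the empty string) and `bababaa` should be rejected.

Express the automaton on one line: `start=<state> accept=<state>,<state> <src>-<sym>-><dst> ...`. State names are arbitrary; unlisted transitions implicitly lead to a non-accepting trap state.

Because acceptance depends on a position counted from the end, the machine has to buffer the most recent 2 symbols. Make each state the string of the last up-to-2 symbols read; on input `x` shift the window left and append `x`. Accept when the buffered window has length 2 and begins with `b`.
        a   b  
>  S0   S1  S2 
   S1   S3  S4 
   S2   S5  S6 
   S3   S3  S4 
   S4   S5  S6 
 * S5   S3  S4 
 * S6   S5  S6 
(> = start, * = accepting)

start=S0 accept=S5,S6 S0-a->S1 S0-b->S2 S1-a->S3 S1-b->S4 S2-a->S5 S2-b->S6 S3-a->S3 S3-b->S4 S4-a->S5 S4-b->S6 S5-a->S3 S5-b->S4 S6-a->S5 S6-b->S6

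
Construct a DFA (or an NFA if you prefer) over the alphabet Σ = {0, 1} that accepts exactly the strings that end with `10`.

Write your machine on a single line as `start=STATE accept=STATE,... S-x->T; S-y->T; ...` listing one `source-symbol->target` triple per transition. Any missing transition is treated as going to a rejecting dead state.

start=A; accept=C; A-0->A; A-1->B; B-0->C; B-1->B; C-0->A; C-1->B

Remember how much of `10` the current input suffix matches. State A means no match yet; B means the last symbol is `1`; C means the last 2 symbols are `10`. Only C accepts. On a mismatch, fall back to the longest proper suffix that is still a prefix of `10`.
       0  1 
>  A   A  B 
   B   C  B 
 * C   A  B 
(> = start, * = accepting)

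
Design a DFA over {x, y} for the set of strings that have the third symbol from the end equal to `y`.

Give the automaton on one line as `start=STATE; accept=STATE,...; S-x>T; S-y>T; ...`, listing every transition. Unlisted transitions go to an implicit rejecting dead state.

A DFA must remember the last 3 symbols (since which symbol is third-to-last isn't known until the input ends). Use one state per possible window of the last ≤3 symbols; accept from those whose window starts with `y`.
15 states suffice.
          x    y  
>  q0     q1   q2 
   q1     q3   q4 
   q2     q5   q6 
   q3     q7   q8 
   q4     q9  q10 
   q5    q11  q12 
   q6    q13  q14 
   q7     q7   q8 
   q8     q9  q10 
   q9    q11  q12 
   q10   q13  q14 
 * q11    q7   q8 
 * q12    q9  q10 
 * q13   q11  q12 
 * q14   q13  q14 
(> = start, * = accepting)

start=q0; accept=q11,q12,q13,q14; q0-x>q1; q0-y>q2; q1-x>q3; q1-y>q4; q2-x>q5; q2-y>q6; q3-x>q7; q3-y>q8; q4-x>q9; q4-y>q10; q5-x>q11; q5-y>q12; q6-x>q13; q6-y>q14; q7-x>q7; q7-y>q8; q8-x>q9; q8-y>q10; q9-x>q11; q9-y>q12; q10-x>q13; q10-y>q14; q11-x>q7; q11-y>q8; q12-x>q9; q12-y>q10; q13-x>q11; q13-y>q12; q14-x>q13; q14-y>q14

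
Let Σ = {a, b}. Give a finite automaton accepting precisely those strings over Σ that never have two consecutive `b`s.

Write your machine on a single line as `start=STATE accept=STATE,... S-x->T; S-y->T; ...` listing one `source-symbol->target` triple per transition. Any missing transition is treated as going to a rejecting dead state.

This is the complement of 'contains `bb`'. Use the same substring-matching states — S0 through S2 holding how much of `bb` has just been matched — but flip the accepting set: everything except the trap S2 accepts.
        a   b  
>* S0   S0  S1 
 * S1   S0  S2 
   S2   S2  S2 
(> = start, * = accepting)

start=S0; accept=S0,S1; S0-a->S0; S0-b->S1; S1-a->S0; S1-b->S2; S2-a->S2; S2-b->S2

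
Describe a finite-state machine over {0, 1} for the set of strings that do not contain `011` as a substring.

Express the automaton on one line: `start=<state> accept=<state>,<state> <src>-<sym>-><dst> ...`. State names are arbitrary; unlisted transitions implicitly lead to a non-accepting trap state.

start=A accept=A,B,C A-0->B A-1->A B-0->B B-1->C C-0->B C-1->D D-0->D D-1->D

Track partial matches of the forbidden pattern `011`. State D is a dead state reached once `011` has occurred; every other state accepts. A means no part of `011` is currently matched.
4 states suffice.
       0  1 
>* A   B  A 
 * B   B  C 
 * C   B  D 
   D   D  D 
(> = start, * = accepting)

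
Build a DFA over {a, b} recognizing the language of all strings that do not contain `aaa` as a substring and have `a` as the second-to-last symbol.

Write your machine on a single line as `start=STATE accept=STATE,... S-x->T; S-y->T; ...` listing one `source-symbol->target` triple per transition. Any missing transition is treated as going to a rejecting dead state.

Run two small machines in parallel and take their product. One (4 states) tracks partial matches of the forbidden pattern `aaa`; the other (7 states) tracks the last 2 symbols read. Each combined state is a pair, one component from each; accept when both components accept.
11 states suffice.
          a    b  
>  s0     s1   s2 
   s1     s3   s4 
   s2     s5   s6 
 * s3     s7   s4 
 * s4     s5   s6 
   s5     s3   s4 
   s6     s5   s6 
   s7     s7   s8 
   s8     s9  s10 
   s9     s7   s8 
   s10    s9  s10 
(> = start, * = accepting)

start=s0; accept=s3,s4; s0-a->s1; s0-b->s2; s1-a->s3; s1-b->s4; s2-a->s5; s2-b->s6; s3-a->s7; s3-b->s4; s4-a->s5; s4-b->s6; s5-a->s3; s5-b->s4; s6-a->s5; s6-b->s6; s7-a->s7; s7-b->s8; s8-a->s9; s8-b->s10; s9-a->s7; s9-b->s8; s10-a->s9; s10-b->s10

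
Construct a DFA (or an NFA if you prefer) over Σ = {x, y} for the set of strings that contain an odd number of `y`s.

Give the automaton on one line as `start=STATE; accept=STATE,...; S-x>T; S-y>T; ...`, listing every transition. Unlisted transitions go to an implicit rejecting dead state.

The only thing that matters is how many `y`s have appeared, reduced mod 2. Use one state per residue: s0 for 0, …, s1 for 1. Reading `y` moves to the next residue; anything else stays put. s1 is accepting.
With 2 states:
        x   y  
>  s0   s0  s1 
 * s1   s1  s0 
(> = start, * = accepting)

start=s0; accept=s1; s0-x>s0; s0-y>s1; s1-x>s1; s1-y>s0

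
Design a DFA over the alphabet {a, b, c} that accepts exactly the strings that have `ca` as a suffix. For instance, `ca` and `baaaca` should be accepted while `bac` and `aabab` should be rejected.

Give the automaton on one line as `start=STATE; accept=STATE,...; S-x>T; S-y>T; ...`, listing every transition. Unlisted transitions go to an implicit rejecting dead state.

Let each state record the length of the longest suffix of the input read so far that is also a prefix of `ca`. q1 means the last symbol is `c`; q2 means the last 2 symbols are `ca`. Accept only at q2, where the string currently ends in `ca`.
3 states suffice.
        a   b   c  
>  q0   q0  q0  q1 
   q1   q2  q0  q1 
 * q2   q0  q0  q1 
(> = start, * = accepting)

start=q0; accept=q2; q0-a>q0; q0-b>q0; q0-c>q1; q1-a>q2; q1-b>q0; q1-c>q1; q2-a>q0; q2-b>q0; q2-c>q1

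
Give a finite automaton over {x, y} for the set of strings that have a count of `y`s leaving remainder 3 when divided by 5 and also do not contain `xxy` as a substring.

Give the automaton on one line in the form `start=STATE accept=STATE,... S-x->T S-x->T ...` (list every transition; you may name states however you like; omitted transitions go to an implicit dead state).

Handle the two conditions separately and then intersect. One (5 states) tracks the count of `y`s modulo 5; the other (4 states) tracks partial matches of the forbidden pattern `xxy`. Each combined state is a pair, one component from each; accept when both components accept. After merging equivalent states the machine shrinks.
          x    y  
>  q0     q1   q2 
   q1     q3   q2 
   q2     q4   q5 
   q3     q3   q3 
   q4     q3   q5 
   q5     q6   q7 
   q6     q3   q7 
 * q7     q8   q9 
 * q8    q10   q9 
   q9    q11   q0 
 * q10   q10   q3 
   q11    q3   q0 
(> = start, * = accepting)

start=q0 accept=q7,q8,q10 q0-x->q1 q0-y->q2 q1-x->q3 q1-y->q2 q2-x->q4 q2-y->q5 q3-x->q3 q3-y->q3 q4-x->q3 q4-y->q5 q5-x->q6 q5-y->q7 q6-x->q3 q6-y->q7 q7-x->q8 q7-y->q9 q8-x->q10 q8-y->q9 q9-x->q11 q9-y->q0 q10-x->q10 q10-y->q3 q11-x->q3 q11-y->q0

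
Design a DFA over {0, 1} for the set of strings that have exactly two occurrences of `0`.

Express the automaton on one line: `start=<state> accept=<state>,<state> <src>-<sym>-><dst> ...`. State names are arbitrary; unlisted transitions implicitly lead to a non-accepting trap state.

start=q0 accept=q2 q0-0->q1 q0-1->q0 q1-0->q2 q1-1->q1 q2-0->q3 q2-1->q2 q3-0->q3 q3-1->q3

Count `0`s, saturating at 3: states q0 through q2 mean 0 through 2 `0`s seen; q3 means more than 2. Each `0` increments (capped at q3); other symbols loop. Accept from {q2}.
With 4 states:
        0   1  
>  q0   q1  q0 
   q1   q2  q1 
 * q2   q3  q2 
   q3   q3  q3 
(> = start, * = accepting)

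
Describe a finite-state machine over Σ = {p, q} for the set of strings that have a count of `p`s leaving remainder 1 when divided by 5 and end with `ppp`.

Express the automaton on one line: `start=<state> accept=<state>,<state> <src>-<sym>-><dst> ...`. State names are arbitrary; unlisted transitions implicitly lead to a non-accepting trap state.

Run two small machines in parallel and take their product. One (5 states) tracks the count of `p`s modulo 5; the other (4 states) tracks how much of the suffix `ppp` has currently been matched. Each combined state is a pair, one component from each; accept when both components accept. Minimizing collapses redundant product states.
An 8-state machine:
        p   q  
>  s0   s1  s0 
   s1   s2  s1 
   s2   s3  s2 
   s3   s4  s3 
   s4   s5  s6 
   s5   s7  s0 
   s6   s0  s6 
 * s7   s2  s1 
(> = start, * = accepting)

start=s0 accept=s7 s0-p->s1 s0-q->s0 s1-p->s2 s1-q->s1 s2-p->s3 s2-q->s2 s3-p->s4 s3-q->s3 s4-p->s5 s4-q->s6 s5-p->s7 s5-q->s0 s6-p->s0 s6-q->s6 s7-p->s2 s7-q->s1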